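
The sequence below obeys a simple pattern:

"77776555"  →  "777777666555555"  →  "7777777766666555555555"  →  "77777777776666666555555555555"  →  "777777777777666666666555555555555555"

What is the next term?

Reading off run lengths: 7 runs 4, 6, 8, 10, 12; 6 runs 1, 3, 5, 7, 9; 5 runs 3, 6, 9, 12, 15 — each is linear in n (n = 1, 2, …).
Setting n = 6 gives 14, 11, 18 characters in each block.

7777777777777766666666666555555555555555555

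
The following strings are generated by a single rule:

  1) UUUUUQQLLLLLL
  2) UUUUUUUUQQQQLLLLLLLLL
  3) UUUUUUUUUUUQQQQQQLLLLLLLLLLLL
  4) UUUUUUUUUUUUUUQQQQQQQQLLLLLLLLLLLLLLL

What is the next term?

The n-th term is 3n-1 U's then 2n-2 Q's then 3n L's, where the shown terms are n = 2, 3, 4, 5.
At n = 6 the blocks have lengths 17, 10, 18.

UUUUUUUUUUUUUUUUUQQQQQQQQQQLLLLLLLLLLLLLLLLLL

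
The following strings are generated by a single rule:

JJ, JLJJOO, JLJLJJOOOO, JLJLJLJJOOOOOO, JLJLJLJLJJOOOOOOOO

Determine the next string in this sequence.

Each term wraps the previous one in JL on the left and OO on the right.
So the next term is JL·JLJLJLJLJJOOOOOOOO·OO.

JLJLJLJLJLJJOOOOOOOOOO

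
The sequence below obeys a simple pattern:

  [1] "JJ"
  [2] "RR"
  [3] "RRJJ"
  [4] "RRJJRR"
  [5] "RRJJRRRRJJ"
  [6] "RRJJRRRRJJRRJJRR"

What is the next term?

RRJJRRRRJJRRJJRRRRJJRRRRJJ

From term 3 onward, concatenate the last term with the second-to-last: RR·JJ = RRJJ, RRJJ·RR = RRJJRR, …
The next term joins RRJJRRRRJJRRJJRR and RRJJRRRRJJ.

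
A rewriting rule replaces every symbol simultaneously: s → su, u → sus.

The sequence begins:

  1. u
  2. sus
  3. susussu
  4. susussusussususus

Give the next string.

Rewriting the 17 symbols of susussusussususus one by one yields su sus su sus su su sus su sus su su sus su sus su sus su; concatenated:

susussusussususussusussususussusussusussu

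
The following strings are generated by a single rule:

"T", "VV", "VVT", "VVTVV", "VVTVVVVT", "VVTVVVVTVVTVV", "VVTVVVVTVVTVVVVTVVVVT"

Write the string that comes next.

This is a Fibonacci-style word recurrence s(k) = s(k−1)·s(k−2): e.g. VV·T = VVT.
The next term joins VVTVVVVTVVTVVVVTVVVVT and VVTVVVVTVVTVV.

VVTVVVVTVVTVVVVTVVVVTVVTVVVVTVVTVV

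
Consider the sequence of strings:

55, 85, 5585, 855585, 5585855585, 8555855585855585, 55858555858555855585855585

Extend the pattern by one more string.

855585558585558555858555858555855585855585

Each term (from the third on) is the two preceding terms concatenated in order: term 3 = 55·85 = 5585.
Continuing: 8555855585855585 · 55858555858555855585855585 gives term 8.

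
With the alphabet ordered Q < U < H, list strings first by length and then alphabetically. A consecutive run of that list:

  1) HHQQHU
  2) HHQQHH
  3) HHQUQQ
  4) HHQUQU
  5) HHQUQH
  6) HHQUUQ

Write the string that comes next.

The successor of HHQUUQ increments the rightmost position that isn't already H and resets every position after it to Q.

HHQUUU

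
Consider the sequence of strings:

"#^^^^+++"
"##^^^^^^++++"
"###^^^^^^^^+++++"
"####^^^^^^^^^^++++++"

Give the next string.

#####^^^^^^^^^^^^+++++++

Term n consists of n #'s, followed by 2n+2 ^'s, followed by n+2 +'s (n = 1, 2, …).
At n = 5 the blocks have lengths 5, 12, 7.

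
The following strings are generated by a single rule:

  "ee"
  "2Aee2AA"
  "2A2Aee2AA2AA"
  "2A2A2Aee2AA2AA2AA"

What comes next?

Every step adds 2A to the front and 2AA to the end of the previous string.
One more step from 2A2A2Aee2AA2AA2AA gives the answer.

2A2A2A2Aee2AA2AA2AA2AA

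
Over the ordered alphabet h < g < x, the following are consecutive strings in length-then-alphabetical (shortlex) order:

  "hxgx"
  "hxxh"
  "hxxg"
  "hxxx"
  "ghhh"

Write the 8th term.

Advancing 3 positions from ghhh through ghhh → ghhg → ghhx reaches term 8.

ghgh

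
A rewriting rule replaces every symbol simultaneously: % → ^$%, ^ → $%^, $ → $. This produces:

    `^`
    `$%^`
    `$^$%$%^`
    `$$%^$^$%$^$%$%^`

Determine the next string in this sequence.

Applying the rule to each of the 15 symbols of $$%^$^$%$^$%$%^ gives the pieces $ $ ^$% $%^ $ $%^ $ ^$% $ $%^ $ ^$% $ ^$% $%^, which concatenate to the answer.

$$^$%$%^$$%^$^$%$$%^$^$%$^$%$%^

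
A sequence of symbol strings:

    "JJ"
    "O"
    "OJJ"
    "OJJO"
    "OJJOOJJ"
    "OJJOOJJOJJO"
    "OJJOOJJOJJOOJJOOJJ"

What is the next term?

This is a Fibonacci-style word recurrence s(k) = s(k−1)·s(k−2): e.g. O·JJ = OJJ.
The next term joins OJJOOJJOJJOOJJOOJJ and OJJOOJJOJJO.

OJJOOJJOJJOOJJOOJJOJJOOJJOJJO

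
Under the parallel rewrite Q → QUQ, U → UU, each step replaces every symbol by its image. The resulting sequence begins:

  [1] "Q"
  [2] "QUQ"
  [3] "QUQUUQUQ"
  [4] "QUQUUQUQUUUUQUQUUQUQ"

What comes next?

QUQUUQUQUUUUQUQUUQUQUUUUUUUUQUQUUQUQUUUUQUQUUQUQ

Replace each of the 20 characters of QUQUUQUQUUUUQUQUUQUQ in place — QUQ UU QUQ UU UU QUQ UU QUQ UU UU UU UU QUQ UU QUQ UU UU QUQ UU QUQ — and concatenate.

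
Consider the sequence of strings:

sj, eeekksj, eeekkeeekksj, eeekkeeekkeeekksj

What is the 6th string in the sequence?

eeekkeeekkeeekkeeekkeeekksj

Every step adds eeekk at the front: s(k+1) = eeekk·s(k).
From eeekkeeekkeeekksj, 2 further steps: eeekkeeekkeeekksj → eeekkeeekkeeekkeeekksj → (answer).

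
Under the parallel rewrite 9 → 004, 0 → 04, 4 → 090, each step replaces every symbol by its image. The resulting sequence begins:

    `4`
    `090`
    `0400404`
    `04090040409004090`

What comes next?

φ(04090040409004090) expands symbol-by-symbol to 04 090 04 004 04 04 090 04 090 04 004 04 04 090 04 004 04; joining the 17 pieces gives the next term.

04090040040404090040900400404040900400404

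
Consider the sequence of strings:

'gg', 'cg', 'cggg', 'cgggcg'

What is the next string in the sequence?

Each term (from the third on) is the previous term followed by the one before it: term 3 = cg·gg = cggg.
Continuing: cgggcg · cggg gives term 5.

cgggcgcggg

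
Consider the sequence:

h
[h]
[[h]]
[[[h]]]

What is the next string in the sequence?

[[[[h]]]]

s(k+1) = [·s(k)·], so each term gains [ as a prefix and ] as a suffix.
One more step from [[[h]]] gives the answer.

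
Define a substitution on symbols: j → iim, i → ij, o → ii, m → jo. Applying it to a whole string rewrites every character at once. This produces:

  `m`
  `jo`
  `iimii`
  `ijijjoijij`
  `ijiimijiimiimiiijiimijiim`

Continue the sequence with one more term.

ijiimijijjoijiimijijjoijijjoijijijiimijijjoijiimijijjo

φ(ijiimijiimiimiiijiimijiim) expands symbol-by-symbol to ij iim ij ij jo ij iim ij ij jo ij ij jo ij ij ij iim ij ij jo ij iim ij ij jo; joining the 25 pieces gives the next term.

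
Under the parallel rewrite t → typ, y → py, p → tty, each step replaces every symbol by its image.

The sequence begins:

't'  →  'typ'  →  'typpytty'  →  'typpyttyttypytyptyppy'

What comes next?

Rewriting the 21 symbols of typpyttyttypytyptyppy one by one yields typ py tty tty py typ typ py typ typ py tty py typ py tty typ py tty tty py; concatenated:

typpyttyttypytyptyppytyptyppyttypytyppyttytyppyttyttypy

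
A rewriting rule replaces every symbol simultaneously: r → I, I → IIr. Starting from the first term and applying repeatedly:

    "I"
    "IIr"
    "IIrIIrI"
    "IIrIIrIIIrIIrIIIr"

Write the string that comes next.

φ(IIrIIrIIIrIIrIIIr) expands symbol-by-symbol to IIr IIr I IIr IIr I IIr IIr IIr I IIr IIr I IIr IIr IIr I; joining the 17 pieces gives the next term.

IIrIIrIIIrIIrIIIrIIrIIrIIIrIIrIIIrIIrIIrI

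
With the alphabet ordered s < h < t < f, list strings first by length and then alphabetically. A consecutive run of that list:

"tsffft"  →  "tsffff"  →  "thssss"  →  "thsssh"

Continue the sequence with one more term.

thssst

Find the rightmost character of thsssh below f, bump it to the next letter, and reset everything to its right to s.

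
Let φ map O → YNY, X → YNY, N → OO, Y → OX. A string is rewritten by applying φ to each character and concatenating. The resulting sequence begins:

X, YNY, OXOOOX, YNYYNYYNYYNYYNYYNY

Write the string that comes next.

OXOOOXOXOOOXOXOOOXOXOOOXOXOOOXOXOOOX

Replace each of the 18 characters of YNYYNYYNYYNYYNYYNY in place — OX OO OX OX OO OX OX OO OX OX OO OX OX OO OX OX OO OX — and concatenate.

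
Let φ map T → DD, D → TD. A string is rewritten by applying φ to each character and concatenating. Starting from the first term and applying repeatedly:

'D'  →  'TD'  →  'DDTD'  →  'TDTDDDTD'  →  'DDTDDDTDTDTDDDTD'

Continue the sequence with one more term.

Applying the rule to each of the 16 symbols of DDTDDDTDTDTDDDTD gives the pieces TD TD DD TD TD TD DD TD DD TD DD TD TD TD DD TD, which concatenate to the answer.

TDTDDDTDTDTDDDTDDDTDDDTDTDTDDDTD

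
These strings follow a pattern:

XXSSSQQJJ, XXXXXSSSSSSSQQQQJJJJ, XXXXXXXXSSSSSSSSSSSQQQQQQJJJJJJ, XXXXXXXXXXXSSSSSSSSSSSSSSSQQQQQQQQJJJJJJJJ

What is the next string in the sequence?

XXXXXXXXXXXXXXSSSSSSSSSSSSSSSSSSSQQQQQQQQQQJJJJJJJJJJ

Term n consists of 3n-1 X's, followed by 4n-1 S's, followed by 2n Q's, followed by 2n J's (n = 1, 2, …).
Setting n = 5 gives 14, 19, 10, 10 characters in each block.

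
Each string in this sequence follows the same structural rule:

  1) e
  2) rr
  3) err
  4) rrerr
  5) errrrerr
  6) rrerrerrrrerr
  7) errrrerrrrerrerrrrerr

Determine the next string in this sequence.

rrerrerrrrerrerrrrerrrrerrerrrrerr

From term 3 onward, concatenate the second-to-last term with the last: e·rr = err, rr·err = rrerr, …
Continuing: rrerrerrrrerr · errrrerrrrerrerrrrerr gives term 8.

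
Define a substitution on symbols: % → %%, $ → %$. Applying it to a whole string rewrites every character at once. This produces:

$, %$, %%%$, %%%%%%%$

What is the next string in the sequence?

%%%%%%%%%%%%%%%$

Expanding %%%%%%%$: %→%%, %→%%, %→%%, %→%%, %→%%, %→%%, %→%%, $→%$. Concatenated: %% %% %% %% %% %% %% %$.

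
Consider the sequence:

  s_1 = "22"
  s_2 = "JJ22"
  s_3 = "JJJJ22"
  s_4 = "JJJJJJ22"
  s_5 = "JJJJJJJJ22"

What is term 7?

Every step adds JJ at the front: s(k+1) = JJ·s(k).
From JJJJJJJJ22, 2 further steps: JJJJJJJJ22 → JJJJJJJJJJ22 → (answer).

JJJJJJJJJJJJ22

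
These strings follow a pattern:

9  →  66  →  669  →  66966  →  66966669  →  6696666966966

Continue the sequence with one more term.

From term 3 onward, concatenate the last term with the second-to-last: 66·9 = 669, 669·66 = 66966, …
Continuing: 6696666966966 · 66966669 gives term 7.

669666696696666966669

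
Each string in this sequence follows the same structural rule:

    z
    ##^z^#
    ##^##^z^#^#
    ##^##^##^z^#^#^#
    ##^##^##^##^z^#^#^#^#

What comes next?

Each term wraps the previous one in ##^ on the left and ^# on the right.
One more step from ##^##^##^##^z^#^#^#^# gives the answer.

##^##^##^##^##^z^#^#^#^#^#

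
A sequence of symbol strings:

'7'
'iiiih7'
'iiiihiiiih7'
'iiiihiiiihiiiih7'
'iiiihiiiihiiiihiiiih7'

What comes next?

The strings grow by a fixed prefix iiiih each time.
One more step from iiiihiiiihiiiihiiiih7 gives the answer.

iiiihiiiihiiiihiiiihiiiih7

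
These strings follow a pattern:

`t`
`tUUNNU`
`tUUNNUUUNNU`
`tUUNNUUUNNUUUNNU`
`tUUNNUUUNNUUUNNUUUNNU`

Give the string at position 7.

tUUNNUUUNNUUUNNUUUNNUUUNNUUUNNU

Each term is the previous one with UUNNU appended.
From tUUNNUUUNNUUUNNUUUNNU, 2 further steps: tUUNNUUUNNUUUNNUUUNNU → tUUNNUUUNNUUUNNUUUNNUUUNNU → (answer).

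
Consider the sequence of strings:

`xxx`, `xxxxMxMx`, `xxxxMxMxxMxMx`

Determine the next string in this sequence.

The strings grow by a fixed suffix xMxMx each time.
One more step from xxxxMxMxxMxMx gives the answer.

xxxxMxMxxMxMxxMxMx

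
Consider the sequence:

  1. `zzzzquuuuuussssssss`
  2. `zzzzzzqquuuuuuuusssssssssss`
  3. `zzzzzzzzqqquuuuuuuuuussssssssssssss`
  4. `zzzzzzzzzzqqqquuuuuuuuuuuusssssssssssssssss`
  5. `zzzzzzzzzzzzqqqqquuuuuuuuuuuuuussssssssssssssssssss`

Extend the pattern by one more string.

Reading off run lengths: z runs 4, 6, 8, 10, 12; q runs 1, 2, 3, 4, 5; u runs 6, 8, 10, 12, 14; s runs 8, 11, 14, 17, 20 — each is linear in n, where the shown terms are n = 2, 3, 4, 5, 6.
For the next term, n = 7, so the run lengths are 14, 6, 16, 23.

zzzzzzzzzzzzzzqqqqqquuuuuuuuuuuuuuuusssssssssssssssssssssss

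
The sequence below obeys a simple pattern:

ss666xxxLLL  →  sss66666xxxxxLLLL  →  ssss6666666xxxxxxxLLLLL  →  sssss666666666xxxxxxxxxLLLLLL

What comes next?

Each string has the form s^{n+1} 6^{2n+1} x^{2n+1} L^{n+2} (n = 1, 2, …).
At n = 5 the blocks have lengths 6, 11, 11, 7.

ssssss66666666666xxxxxxxxxxxLLLLLLL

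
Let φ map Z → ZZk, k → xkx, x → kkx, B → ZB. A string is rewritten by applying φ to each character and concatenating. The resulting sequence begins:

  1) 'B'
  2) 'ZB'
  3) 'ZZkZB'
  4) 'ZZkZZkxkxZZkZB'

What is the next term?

Rewriting the 14 symbols of ZZkZZkxkxZZkZB one by one yields ZZk ZZk xkx ZZk ZZk xkx kkx xkx kkx ZZk ZZk xkx ZZk ZB; concatenated:

ZZkZZkxkxZZkZZkxkxkkxxkxkkxZZkZZkxkxZZkZB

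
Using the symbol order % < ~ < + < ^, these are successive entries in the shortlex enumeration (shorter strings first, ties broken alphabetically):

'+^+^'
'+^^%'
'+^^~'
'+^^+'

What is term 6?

Continuing the enumeration 2 steps past +^^+: +^^+ → +^^^ → (answer).

^%%%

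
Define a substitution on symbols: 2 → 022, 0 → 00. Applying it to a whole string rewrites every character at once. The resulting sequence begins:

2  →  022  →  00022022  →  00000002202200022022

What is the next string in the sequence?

Rewriting the 20 symbols of 00000002202200022022 one by one yields 00 00 00 00 00 00 00 022 022 00 022 022 00 00 00 022 022 00 022 022; concatenated:

000000000000000220220002202200000002202200022022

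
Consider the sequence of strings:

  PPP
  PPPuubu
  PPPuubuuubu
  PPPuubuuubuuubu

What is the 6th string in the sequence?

The strings grow by a fixed suffix uubu each time.
From PPPuubuuubuuubu, 2 further steps: PPPuubuuubuuubu → PPPuubuuubuuubuuubu → (answer).

PPPuubuuubuuubuuubuuubu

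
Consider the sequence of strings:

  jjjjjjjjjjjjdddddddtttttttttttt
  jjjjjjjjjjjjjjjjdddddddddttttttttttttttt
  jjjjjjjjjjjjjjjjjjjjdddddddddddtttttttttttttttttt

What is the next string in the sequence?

jjjjjjjjjjjjjjjjjjjjjjjjdddddddddddddttttttttttttttttttttt

Reading off run lengths: j runs 12, 16, 20; d runs 7, 9, 11; t runs 12, 15, 18 — each is linear in n, where the shown terms are n = 3, 4, 5.
For the next term, n = 6, so the run lengths are 24, 13, 21.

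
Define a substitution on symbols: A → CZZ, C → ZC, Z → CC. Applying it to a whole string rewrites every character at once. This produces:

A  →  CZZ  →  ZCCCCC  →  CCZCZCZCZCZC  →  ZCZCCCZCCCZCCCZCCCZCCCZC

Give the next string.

Replace each of the 24 characters of ZCZCCCZCCCZCCCZCCCZCCCZC in place — CC ZC CC ZC ZC ZC CC ZC ZC ZC CC ZC ZC ZC CC ZC ZC ZC CC ZC ZC ZC CC ZC — and concatenate.

CCZCCCZCZCZCCCZCZCZCCCZCZCZCCCZCZCZCCCZCZCZCCCZC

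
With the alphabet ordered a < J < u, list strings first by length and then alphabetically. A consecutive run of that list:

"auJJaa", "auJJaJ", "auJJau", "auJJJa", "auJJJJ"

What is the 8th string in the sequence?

Advancing 3 positions from auJJJJ through auJJJJ → auJJJu → auJJua reaches term 8.

auJJuJ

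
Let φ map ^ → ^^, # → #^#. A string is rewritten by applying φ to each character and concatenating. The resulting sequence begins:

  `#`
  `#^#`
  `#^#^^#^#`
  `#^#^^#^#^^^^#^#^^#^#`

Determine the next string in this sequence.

Replace each of the 20 characters of #^#^^#^#^^^^#^#^^#^# in place — #^# ^^ #^# ^^ ^^ #^# ^^ #^# ^^ ^^ ^^ ^^ #^# ^^ #^# ^^ ^^ #^# ^^ #^# — and concatenate.

#^#^^#^#^^^^#^#^^#^#^^^^^^^^#^#^^#^#^^^^#^#^^#^#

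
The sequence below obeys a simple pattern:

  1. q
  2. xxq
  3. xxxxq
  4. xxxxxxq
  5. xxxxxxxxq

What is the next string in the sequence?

The strings grow by a fixed prefix xx each time.
Applying this once more to xxxxxxxxq:

xxxxxxxxxxq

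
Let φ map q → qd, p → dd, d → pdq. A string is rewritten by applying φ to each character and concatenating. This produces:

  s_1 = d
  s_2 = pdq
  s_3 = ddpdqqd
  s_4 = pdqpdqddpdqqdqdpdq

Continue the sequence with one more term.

Applying the rule to each of the 18 symbols of pdqpdqddpdqqdqdpdq gives the pieces dd pdq qd dd pdq qd pdq pdq dd pdq qd qd pdq qd pdq dd pdq qd, which concatenate to the answer.

ddpdqqdddpdqqdpdqpdqddpdqqdqdpdqqdpdqddpdqqd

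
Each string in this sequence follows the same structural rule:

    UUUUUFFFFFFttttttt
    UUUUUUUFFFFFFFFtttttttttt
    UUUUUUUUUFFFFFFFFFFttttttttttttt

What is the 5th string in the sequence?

Each string has the form U^{2n+1} F^{2n+2} t^{3n+1}, where the shown terms are n = 2, 3, 4.
At n = 6 the blocks have lengths 13, 14, 19.

UUUUUUUUUUUUUFFFFFFFFFFFFFFttttttttttttttttttt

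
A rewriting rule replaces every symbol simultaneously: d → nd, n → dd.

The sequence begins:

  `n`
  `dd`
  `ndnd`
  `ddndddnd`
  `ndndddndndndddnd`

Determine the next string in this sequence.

ddndddndndndddndddndddndndndddnd

φ(ndndddndndndddnd) expands symbol-by-symbol to dd nd dd nd nd nd dd nd dd nd dd nd nd nd dd nd; joining the 16 pieces gives the next term.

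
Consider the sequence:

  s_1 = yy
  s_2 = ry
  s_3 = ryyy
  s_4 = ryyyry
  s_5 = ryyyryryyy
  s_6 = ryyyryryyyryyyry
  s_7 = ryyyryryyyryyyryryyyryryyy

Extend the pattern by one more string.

From term 3 onward, concatenate the last term with the second-to-last: ry·yy = ryyy, ryyy·ry = ryyyry, …
Continuing: ryyyryryyyryyyryryyyryryyy · ryyyryryyyryyyry gives term 8.

ryyyryryyyryyyryryyyryryyyryyyryryyyryyyry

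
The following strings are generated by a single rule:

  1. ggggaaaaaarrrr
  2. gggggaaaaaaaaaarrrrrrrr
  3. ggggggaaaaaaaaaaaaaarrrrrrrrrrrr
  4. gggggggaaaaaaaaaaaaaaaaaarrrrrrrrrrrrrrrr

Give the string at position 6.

Term n consists of n+3 g's, followed by 4n+2 a's, followed by 4n r's (n = 1, 2, …).
For term 6, n = 6, so the run lengths are 9, 26, 24.

gggggggggaaaaaaaaaaaaaaaaaaaaaaaaaarrrrrrrrrrrrrrrrrrrrrrrr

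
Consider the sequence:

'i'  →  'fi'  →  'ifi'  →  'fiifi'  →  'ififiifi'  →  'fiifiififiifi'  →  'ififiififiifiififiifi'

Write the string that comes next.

This is a Fibonacci-style word recurrence s(k) = s(k−2)·s(k−1): e.g. i·fi = ifi.
So term 8 is fiifiififiifi·ififiififiifiififiifi.

fiifiififiifiififiififiifiififiifi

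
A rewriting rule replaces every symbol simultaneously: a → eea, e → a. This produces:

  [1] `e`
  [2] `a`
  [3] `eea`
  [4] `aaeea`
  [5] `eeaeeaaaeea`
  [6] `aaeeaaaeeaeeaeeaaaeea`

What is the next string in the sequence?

eeaeeaaaeeaeeaeeaaaeeaaaeeaaaeeaeeaeeaaaeea

Applying the rule to each of the 21 symbols of aaeeaaaeeaeeaeeaaaeea gives the pieces eea eea a a eea eea eea a a eea a a eea a a eea eea eea a a eea, which concatenate to the answer.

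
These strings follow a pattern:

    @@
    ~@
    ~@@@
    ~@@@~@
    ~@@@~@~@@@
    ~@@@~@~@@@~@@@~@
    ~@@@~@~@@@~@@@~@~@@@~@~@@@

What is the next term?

~@@@~@~@@@~@@@~@~@@@~@~@@@~@@@~@~@@@~@@@~@

Each term (from the third on) is the previous term followed by the one before it: term 3 = ~@·@@ = ~@@@.
Continuing: ~@@@~@~@@@~@@@~@~@@@~@~@@@ · ~@@@~@~@@@~@@@~@ gives term 8.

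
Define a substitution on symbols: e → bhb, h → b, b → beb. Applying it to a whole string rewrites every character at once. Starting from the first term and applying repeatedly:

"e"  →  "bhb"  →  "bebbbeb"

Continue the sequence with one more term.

Rewriting each symbol of bebbbeb: b→beb, e→bhb, b→beb, b→beb, b→beb, e→bhb, b→beb, which concatenates to beb bhb beb beb beb bhb beb.

bebbhbbebbebbebbhbbeb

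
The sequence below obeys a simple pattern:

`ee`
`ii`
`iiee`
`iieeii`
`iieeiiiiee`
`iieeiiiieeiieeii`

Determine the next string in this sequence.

iieeiiiieeiieeiiiieeiiiiee

Each term (from the third on) is the previous term followed by the one before it: term 3 = ii·ee = iiee.
The next term joins iieeiiiieeiieeii and iieeiiiiee.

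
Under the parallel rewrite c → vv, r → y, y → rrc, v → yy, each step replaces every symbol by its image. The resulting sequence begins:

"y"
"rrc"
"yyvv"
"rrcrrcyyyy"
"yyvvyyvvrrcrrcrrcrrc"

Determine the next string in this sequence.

rrcrrcyyyyrrcrrcyyyyyyvvyyvvyyvvyyvv

Replace each of the 20 characters of yyvvyyvvrrcrrcrrcrrc in place — rrc rrc yy yy rrc rrc yy yy y y vv y y vv y y vv y y vv — and concatenate.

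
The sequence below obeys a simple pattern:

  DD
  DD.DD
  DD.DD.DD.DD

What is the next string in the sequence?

Each string is two copies of the previous one joined by '.'.
One more doubling of DD.DD.DD.DD gives the answer.

DD.DD.DD.DD.DD.DD.DD.DD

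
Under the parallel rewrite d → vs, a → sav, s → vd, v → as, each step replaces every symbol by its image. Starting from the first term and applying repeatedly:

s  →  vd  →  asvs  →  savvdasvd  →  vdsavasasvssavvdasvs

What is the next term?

asvsvdsavassavvdsavvdasvdvdsavasasvssavvdasvd

Replace each of the 20 characters of vdsavasasvssavvdasvs in place — as vs vd sav as sav vd sav vd as vd vd sav as as vs sav vd as vd — and concatenate.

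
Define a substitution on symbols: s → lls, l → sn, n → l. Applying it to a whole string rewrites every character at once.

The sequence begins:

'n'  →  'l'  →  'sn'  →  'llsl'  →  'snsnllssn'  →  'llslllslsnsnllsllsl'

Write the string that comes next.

Rewriting the 19 symbols of llslllslsnsnllsllsl one by one yields sn sn lls sn sn sn lls sn lls l lls l sn sn lls sn sn lls sn; concatenated:

snsnllssnsnsnllssnllslllslsnsnllssnsnllssn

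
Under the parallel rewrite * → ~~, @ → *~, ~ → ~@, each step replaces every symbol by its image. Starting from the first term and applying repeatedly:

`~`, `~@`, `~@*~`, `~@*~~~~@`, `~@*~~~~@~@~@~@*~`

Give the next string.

φ(~@*~~~~@~@~@~@*~) expands symbol-by-symbol to ~@ *~ ~~ ~@ ~@ ~@ ~@ *~ ~@ *~ ~@ *~ ~@ *~ ~~ ~@; joining the 16 pieces gives the next term.

~@*~~~~@~@~@~@*~~@*~~@*~~@*~~~~@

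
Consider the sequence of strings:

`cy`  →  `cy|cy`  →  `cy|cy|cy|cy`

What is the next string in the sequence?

cy|cy|cy|cy|cy|cy|cy|cy

Each string is two copies of the previous one joined by '|'.
One more doubling of cy|cy|cy|cy gives the answer.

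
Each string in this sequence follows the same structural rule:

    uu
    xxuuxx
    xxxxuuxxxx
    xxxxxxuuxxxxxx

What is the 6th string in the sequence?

xxxxxxxxxxuuxxxxxxxxxx

Every step adds xx to the front and xx to the end of the previous string.
From xxxxxxuuxxxxxx, 2 further steps: xxxxxxuuxxxxxx → xxxxxxxxuuxxxxxxxx → (answer).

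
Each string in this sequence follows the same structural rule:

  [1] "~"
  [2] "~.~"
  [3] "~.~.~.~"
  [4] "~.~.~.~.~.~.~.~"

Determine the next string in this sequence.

Every step duplicates the string with '.' between the halves.
Doubling ~.~.~.~.~.~.~.~ with '.' between the halves:

~.~.~.~.~.~.~.~.~.~.~.~.~.~.~.~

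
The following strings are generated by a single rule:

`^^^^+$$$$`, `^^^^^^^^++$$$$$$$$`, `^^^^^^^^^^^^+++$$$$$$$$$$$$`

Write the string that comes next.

^^^^^^^^^^^^^^^^++++$$$$$$$$$$$$$$$$

Term n consists of 4n ^'s, followed by n +'s, followed by 4n $'s (n = 1, 2, …).
For the next term, n = 4, so the run lengths are 16, 4, 16.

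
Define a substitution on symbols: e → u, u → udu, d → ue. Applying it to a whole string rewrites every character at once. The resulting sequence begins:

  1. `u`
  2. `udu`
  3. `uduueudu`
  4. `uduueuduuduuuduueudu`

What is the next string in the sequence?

uduueuduuduuuduueuduuduueuduuduuduueuduuduuuduueudu

Replace each of the 20 characters of uduueuduuduuuduueudu in place — udu ue udu udu u udu ue udu udu ue udu udu udu ue udu udu u udu ue udu — and concatenate.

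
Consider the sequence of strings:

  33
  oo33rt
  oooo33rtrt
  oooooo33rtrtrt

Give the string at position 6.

s(k+1) = oo·s(k)·rt, so each term gains oo as a prefix and rt as a suffix.
From oooooo33rtrtrt, 2 further steps: oooooo33rtrtrt → oooooooo33rtrtrtrt → (answer).

oooooooooo33rtrtrtrtrt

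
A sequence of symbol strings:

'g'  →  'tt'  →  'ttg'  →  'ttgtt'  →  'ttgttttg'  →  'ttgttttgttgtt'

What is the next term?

ttgttttgttgttttgttttg

This is a Fibonacci-style word recurrence s(k) = s(k−1)·s(k−2): e.g. tt·g = ttg.
Continuing: ttgttttgttgtt · ttgttttg gives term 7.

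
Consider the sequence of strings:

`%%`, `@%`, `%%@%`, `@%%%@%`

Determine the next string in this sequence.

From term 3 onward, concatenate the second-to-last term with the last: %%·@% = %%@%, @%·%%@% = @%%%@%, …
The next term joins %%@% and @%%%@%.

%%@%@%%%@%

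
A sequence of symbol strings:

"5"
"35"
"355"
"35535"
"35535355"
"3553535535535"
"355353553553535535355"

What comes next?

3553535535535355353553553535535535

Each term (from the third on) is the previous term followed by the one before it: term 3 = 35·5 = 355.
Continuing: 355353553553535535355 · 3553535535535 gives term 8.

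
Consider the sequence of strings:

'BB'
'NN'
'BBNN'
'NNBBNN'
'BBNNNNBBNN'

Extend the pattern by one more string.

NNBBNNBBNNNNBBNN

Each term (from the third on) is the two preceding terms concatenated in order: term 3 = BB·NN = BBNN.
Continuing: NNBBNN · BBNNNNBBNN gives term 6.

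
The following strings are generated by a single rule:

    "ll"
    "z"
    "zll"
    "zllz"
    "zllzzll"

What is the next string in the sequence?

zllzzllzllz

This is a Fibonacci-style word recurrence s(k) = s(k−1)·s(k−2): e.g. z·ll = zll.
So term 6 is zllzzll·zllz.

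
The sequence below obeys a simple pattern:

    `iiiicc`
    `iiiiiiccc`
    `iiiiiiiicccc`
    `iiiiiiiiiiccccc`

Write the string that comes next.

Reading off run lengths: i runs 4, 6, 8, 10; c runs 2, 3, 4, 5 — each is linear in n, where the shown terms are n = 2, 3, 4, 5.
At n = 6 the blocks have lengths 12, 6.

iiiiiiiiiiiicccccc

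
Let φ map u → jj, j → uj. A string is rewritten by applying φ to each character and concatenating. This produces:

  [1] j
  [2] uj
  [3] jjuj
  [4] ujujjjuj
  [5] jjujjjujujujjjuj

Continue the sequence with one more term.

ujujjjujujujjjujjjujjjujujujjjuj

φ(jjujjjujujujjjuj) expands symbol-by-symbol to uj uj jj uj uj uj jj uj jj uj jj uj uj uj jj uj; joining the 16 pieces gives the next term.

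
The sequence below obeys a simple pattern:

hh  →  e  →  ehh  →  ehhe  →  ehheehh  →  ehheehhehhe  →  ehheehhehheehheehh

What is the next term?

From term 3 onward, concatenate the last term with the second-to-last: e·hh = ehh, ehh·e = ehhe, …
Continuing: ehheehhehheehheehh · ehheehhehhe gives term 8.

ehheehhehheehheehhehheehhehhe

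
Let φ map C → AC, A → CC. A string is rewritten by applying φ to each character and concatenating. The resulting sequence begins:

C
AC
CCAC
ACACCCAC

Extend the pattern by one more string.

Apply φ to ACACCCAC symbol by symbol: A→CC, C→AC, A→CC, C→AC, C→AC, C→AC, A→CC, C→AC; joined: CC AC CC AC AC AC CC AC.

CCACCCACACACCCAC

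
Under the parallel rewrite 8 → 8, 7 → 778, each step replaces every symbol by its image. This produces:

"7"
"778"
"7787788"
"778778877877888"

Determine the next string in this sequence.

Rewriting the 15 symbols of 778778877877888 one by one yields 778 778 8 778 778 8 8 778 778 8 778 778 8 8 8; concatenated:

7787788778778887787788778778888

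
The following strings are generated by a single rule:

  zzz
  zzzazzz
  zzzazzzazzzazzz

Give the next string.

Every step duplicates the string with 'a' between the halves.
Doubling zzzazzzazzzazzz with 'a' between the halves:

zzzazzzazzzazzzazzzazzzazzzazzz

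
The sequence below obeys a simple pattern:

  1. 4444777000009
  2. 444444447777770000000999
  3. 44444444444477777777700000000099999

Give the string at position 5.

444444444444444444447777777777777770000000000000999999999

Reading off run lengths: 4 runs 4, 8, 12; 7 runs 3, 6, 9; 0 runs 5, 7, 9; 9 runs 1, 3, 5 — each is linear in n (n = 1, 2, …).
At n = 5 the blocks have lengths 20, 15, 13, 9.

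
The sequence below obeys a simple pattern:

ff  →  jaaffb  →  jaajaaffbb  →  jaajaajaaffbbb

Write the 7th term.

Every step adds jaa to the front and b to the end of the previous string.
From jaajaajaaffbbb, 3 further steps: jaajaajaaffbbb → jaajaajaajaaffbbbb → jaajaajaajaajaaffbbbbb → (answer).

jaajaajaajaajaajaaffbbbbbb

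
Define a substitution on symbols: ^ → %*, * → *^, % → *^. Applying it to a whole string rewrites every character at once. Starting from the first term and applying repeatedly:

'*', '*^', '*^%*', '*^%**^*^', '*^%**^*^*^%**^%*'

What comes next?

Rewriting the 16 symbols of *^%**^*^*^%**^%* one by one yields *^ %* *^ *^ *^ %* *^ %* *^ %* *^ *^ *^ %* *^ *^; concatenated:

*^%**^*^*^%**^%**^%**^*^*^%**^*^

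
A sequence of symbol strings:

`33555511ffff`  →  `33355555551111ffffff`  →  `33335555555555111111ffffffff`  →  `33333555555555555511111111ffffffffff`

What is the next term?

Each string has the form 3^{n+1} 5^{3n+1} 1^{2n} f^{2n+2} (n = 1, 2, …).
Setting n = 5 gives 6, 16, 10, 12 characters in each block.

33333355555555555555551111111111ffffffffffff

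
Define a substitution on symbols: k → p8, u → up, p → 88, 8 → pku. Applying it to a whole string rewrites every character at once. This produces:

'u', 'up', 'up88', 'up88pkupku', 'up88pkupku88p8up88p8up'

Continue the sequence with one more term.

Replace each of the 22 characters of up88pkupku88p8up88p8up in place — up 88 pku pku 88 p8 up 88 p8 up pku pku 88 pku up 88 pku pku 88 pku up 88 — and concatenate.

up88pkupku88p8up88p8uppkupku88pkuup88pkupku88pkuup88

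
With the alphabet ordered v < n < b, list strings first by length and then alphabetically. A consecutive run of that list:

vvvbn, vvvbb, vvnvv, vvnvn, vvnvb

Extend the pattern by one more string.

The successor of vvnvb increments the rightmost position that isn't already b and resets every position after it to v.

vvnnv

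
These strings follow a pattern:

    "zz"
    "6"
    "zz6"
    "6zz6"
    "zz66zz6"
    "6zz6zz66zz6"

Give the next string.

zz66zz66zz6zz66zz6

From term 3 onward, concatenate the second-to-last term with the last: zz·6 = zz6, 6·zz6 = 6zz6, …
Continuing: zz66zz6 · 6zz6zz66zz6 gives term 7.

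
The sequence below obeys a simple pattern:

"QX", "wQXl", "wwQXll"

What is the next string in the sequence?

wwwQXlll

Every step adds w to the front and l to the end of the previous string.
One more step from wwQXll gives the answer.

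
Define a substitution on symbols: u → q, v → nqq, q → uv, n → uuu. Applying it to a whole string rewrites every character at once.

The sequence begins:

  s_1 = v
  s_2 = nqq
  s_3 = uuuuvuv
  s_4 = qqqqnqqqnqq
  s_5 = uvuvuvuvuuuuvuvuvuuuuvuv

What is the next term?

qnqqqnqqqnqqqnqqqqqqnqqqnqqqnqqqqqqnqqqnqq

Replace each of the 24 characters of uvuvuvuvuuuuvuvuvuuuuvuv in place — q nqq q nqq q nqq q nqq q q q q nqq q nqq q nqq q q q q nqq q nqq — and concatenate.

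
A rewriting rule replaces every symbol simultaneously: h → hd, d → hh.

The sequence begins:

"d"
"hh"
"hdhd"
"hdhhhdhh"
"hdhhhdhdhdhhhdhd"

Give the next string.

Replace each of the 16 characters of hdhhhdhdhdhhhdhd in place — hd hh hd hd hd hh hd hh hd hh hd hd hd hh hd hh — and concatenate.

hdhhhdhdhdhhhdhhhdhhhdhdhdhhhdhh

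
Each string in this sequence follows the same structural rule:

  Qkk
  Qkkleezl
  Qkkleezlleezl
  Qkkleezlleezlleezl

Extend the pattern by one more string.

Qkkleezlleezlleezlleezl

Each term is the previous one with leezl appended.
So the next term is Qkkleezlleezlleezl·leezl.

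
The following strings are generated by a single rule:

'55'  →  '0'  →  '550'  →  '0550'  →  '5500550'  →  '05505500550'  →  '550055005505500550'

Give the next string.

This is a Fibonacci-style word recurrence s(k) = s(k−2)·s(k−1): e.g. 55·0 = 550.
So term 8 is 05505500550·550055005505500550.

05505500550550055005505500550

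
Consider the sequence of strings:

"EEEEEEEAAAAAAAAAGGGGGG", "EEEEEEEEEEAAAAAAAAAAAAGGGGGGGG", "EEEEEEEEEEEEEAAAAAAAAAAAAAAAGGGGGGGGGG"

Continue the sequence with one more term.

Term n consists of 3n-2 E's, followed by 3n A's, followed by 2n G's, where the shown terms are n = 3, 4, 5.
For the next term, n = 6, so the run lengths are 16, 18, 12.

EEEEEEEEEEEEEEEEAAAAAAAAAAAAAAAAAAGGGGGGGGGGGG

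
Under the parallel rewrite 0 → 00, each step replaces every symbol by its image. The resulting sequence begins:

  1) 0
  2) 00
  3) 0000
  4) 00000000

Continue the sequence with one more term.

Expanding 00000000: 0→00, 0→00, 0→00, 0→00, 0→00, 0→00, 0→00, 0→00. Concatenated: 00 00 00 00 00 00 00 00.

0000000000000000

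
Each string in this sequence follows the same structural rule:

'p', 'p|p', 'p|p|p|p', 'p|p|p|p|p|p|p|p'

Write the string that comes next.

Each string is two copies of the previous one joined by '|'.
So the next term is two copies of p|p|p|p|p|p|p|p with '|' between the halves.

p|p|p|p|p|p|p|p|p|p|p|p|p|p|p|p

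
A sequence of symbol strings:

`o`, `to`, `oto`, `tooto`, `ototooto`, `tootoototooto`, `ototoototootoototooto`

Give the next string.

Each term (from the third on) is the two preceding terms concatenated in order: term 3 = o·to = oto.
Continuing: tootoototooto · ototoototootoototooto gives term 8.

tootoototootoototoototootoototooto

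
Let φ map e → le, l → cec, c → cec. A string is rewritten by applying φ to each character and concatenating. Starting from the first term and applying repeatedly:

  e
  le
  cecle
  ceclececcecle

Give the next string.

ceclececceclececlececceclececcecle

φ(ceclececcecle) expands symbol-by-symbol to cec le cec cec le cec le cec cec le cec cec le; joining the 13 pieces gives the next term.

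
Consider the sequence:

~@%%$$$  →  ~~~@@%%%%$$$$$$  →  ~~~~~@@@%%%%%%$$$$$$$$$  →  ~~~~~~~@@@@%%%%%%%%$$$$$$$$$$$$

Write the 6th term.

Term n consists of 2n-1 ~'s, followed by n @'s, followed by 2n %'s, followed by 3n $'s (n = 1, 2, …).
For term 6, n = 6, so the run lengths are 11, 6, 12, 18.

~~~~~~~~~~~@@@@@@%%%%%%%%%%%%$$$$$$$$$$$$$$$$$$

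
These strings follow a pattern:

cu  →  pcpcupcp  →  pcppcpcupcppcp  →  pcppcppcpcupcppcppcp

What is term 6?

Each term wraps the previous one in pcp on the left and pcp on the right.
From pcppcppcpcupcppcppcp, 2 further steps: pcppcppcpcupcppcppcp → pcppcppcppcpcupcppcppcppcp → (answer).

pcppcppcppcppcpcupcppcppcppcppcp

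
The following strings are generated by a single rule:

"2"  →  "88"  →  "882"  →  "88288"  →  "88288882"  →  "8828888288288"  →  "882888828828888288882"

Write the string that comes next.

Each term (from the third on) is the previous term followed by the one before it: term 3 = 88·2 = 882.
The next term joins 882888828828888288882 and 8828888288288.

8828888288288882888828828888288288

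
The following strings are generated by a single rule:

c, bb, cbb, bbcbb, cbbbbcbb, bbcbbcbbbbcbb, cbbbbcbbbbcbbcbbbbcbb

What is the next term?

From term 3 onward, concatenate the second-to-last term with the last: c·bb = cbb, bb·cbb = bbcbb, …
Continuing: bbcbbcbbbbcbb · cbbbbcbbbbcbbcbbbbcbb gives term 8.

bbcbbcbbbbcbbcbbbbcbbbbcbbcbbbbcbb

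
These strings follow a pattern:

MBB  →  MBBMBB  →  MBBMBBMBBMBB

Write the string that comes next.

MBBMBBMBBMBBMBBMBBMBBMBB

Each string is two copies of the previous one concatenated.
So the next term is two copies of MBBMBBMBBMBB.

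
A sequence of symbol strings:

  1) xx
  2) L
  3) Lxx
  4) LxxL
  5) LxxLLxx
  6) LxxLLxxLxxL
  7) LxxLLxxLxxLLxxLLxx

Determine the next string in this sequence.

This is a Fibonacci-style word recurrence s(k) = s(k−1)·s(k−2): e.g. L·xx = Lxx.
Continuing: LxxLLxxLxxLLxxLLxx · LxxLLxxLxxL gives term 8.

LxxLLxxLxxLLxxLLxxLxxLLxxLxxL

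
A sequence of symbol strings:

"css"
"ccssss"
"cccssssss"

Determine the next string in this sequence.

ccccssssssss

The n-th term is n c's then 2n s's (n = 1, 2, …).
At n = 4 the blocks have lengths 4, 8.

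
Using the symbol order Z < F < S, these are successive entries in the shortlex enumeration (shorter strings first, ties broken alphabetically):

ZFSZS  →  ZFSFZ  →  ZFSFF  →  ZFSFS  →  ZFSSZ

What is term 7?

ZFSSS

Advancing 2 positions from ZFSSZ through ZFSSZ → ZFSSF reaches term 7.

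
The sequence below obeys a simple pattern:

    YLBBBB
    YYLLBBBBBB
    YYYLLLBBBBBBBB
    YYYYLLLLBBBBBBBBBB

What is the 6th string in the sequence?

Reading off run lengths: Y runs 1, 2, 3, 4; L runs 1, 2, 3, 4; B runs 4, 6, 8, 10 — each is linear in n (n = 1, 2, …).
For term 6, n = 6, so the run lengths are 6, 6, 14.

YYYYYYLLLLLLBBBBBBBBBBBBBB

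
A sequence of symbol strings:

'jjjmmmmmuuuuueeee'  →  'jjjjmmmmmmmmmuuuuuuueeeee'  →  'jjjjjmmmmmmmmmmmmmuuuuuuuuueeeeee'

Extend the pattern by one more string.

Each string has the form j^{n+2} m^{4n+1} u^{2n+3} e^{n+3} (n = 1, 2, …).
For the next term, n = 4, so the run lengths are 6, 17, 11, 7.

jjjjjjmmmmmmmmmmmmmmmmmuuuuuuuuuuueeeeeee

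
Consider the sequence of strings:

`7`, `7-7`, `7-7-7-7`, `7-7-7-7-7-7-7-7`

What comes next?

Every step duplicates the string with '-' between the halves.
Doubling 7-7-7-7-7-7-7-7 with '-' between the halves:

7-7-7-7-7-7-7-7-7-7-7-7-7-7-7-7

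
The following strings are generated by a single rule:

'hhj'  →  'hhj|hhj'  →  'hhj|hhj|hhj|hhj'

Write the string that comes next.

Each string is two copies of the previous one joined by '|'.
So the next term is two copies of hhj|hhj|hhj|hhj with '|' between the halves.

hhj|hhj|hhj|hhj|hhj|hhj|hhj|hhj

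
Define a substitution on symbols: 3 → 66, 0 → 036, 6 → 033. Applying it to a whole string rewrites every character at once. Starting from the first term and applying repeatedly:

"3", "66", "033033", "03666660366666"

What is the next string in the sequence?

Rewriting the 14 symbols of 03666660366666 one by one yields 036 66 033 033 033 033 033 036 66 033 033 033 033 033; concatenated:

0366603303303303303303666033033033033033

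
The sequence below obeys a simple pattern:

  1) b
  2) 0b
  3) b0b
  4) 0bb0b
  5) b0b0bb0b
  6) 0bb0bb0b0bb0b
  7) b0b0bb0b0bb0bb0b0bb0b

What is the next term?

0bb0bb0b0bb0bb0b0bb0b0bb0bb0b0bb0b

This is a Fibonacci-style word recurrence s(k) = s(k−2)·s(k−1): e.g. b·0b = b0b.
The next term joins 0bb0bb0b0bb0b and b0b0bb0b0bb0bb0b0bb0b.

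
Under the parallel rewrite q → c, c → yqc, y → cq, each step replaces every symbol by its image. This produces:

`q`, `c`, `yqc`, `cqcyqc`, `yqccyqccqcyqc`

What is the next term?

φ(yqccyqccqcyqc) expands symbol-by-symbol to cq c yqc yqc cq c yqc yqc c yqc cq c yqc; joining the 13 pieces gives the next term.

cqcyqcyqccqcyqcyqccyqccqcyqc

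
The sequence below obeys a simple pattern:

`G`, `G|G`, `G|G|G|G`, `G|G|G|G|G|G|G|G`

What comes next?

Every step duplicates the string with '|' between the halves.
One more doubling of G|G|G|G|G|G|G|G gives the answer.

G|G|G|G|G|G|G|G|G|G|G|G|G|G|G|G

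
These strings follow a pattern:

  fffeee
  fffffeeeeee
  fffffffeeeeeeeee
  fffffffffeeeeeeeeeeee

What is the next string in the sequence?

Reading off run lengths: f runs 3, 5, 7, 9; e runs 3, 6, 9, 12 — each is linear in n (n = 1, 2, …).
For the next term, n = 5, so the run lengths are 11, 15.

fffffffffffeeeeeeeeeeeeeee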